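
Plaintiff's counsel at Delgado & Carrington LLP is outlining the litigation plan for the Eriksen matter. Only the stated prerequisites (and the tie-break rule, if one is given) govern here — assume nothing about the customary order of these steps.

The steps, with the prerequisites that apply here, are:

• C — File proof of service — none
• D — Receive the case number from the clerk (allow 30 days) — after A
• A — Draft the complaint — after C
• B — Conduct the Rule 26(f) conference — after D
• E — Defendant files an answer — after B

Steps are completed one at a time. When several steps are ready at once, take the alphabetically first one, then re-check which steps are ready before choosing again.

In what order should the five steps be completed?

C A D B E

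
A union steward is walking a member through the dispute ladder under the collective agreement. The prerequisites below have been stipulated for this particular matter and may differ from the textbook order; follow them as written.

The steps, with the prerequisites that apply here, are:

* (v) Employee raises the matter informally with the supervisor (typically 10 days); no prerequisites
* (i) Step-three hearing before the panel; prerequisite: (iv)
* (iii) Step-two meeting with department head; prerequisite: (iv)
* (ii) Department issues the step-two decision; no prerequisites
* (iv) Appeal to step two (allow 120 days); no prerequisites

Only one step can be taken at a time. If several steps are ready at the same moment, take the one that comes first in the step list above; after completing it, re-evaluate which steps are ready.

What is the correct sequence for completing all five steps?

(v), (ii), (iv), (i), (iii)

(v), (ii) and (iv) have no prerequisites; (v) is listed earlier, so (v) is first.
Ready: (ii) and (iv). (ii) is listed earlier → (ii).
Next only (iv) has its prerequisites met → (iv).
Ready: (i) and (iii). (i) is listed earlier → (i).
(iii) needed (iv), now all done → (iii).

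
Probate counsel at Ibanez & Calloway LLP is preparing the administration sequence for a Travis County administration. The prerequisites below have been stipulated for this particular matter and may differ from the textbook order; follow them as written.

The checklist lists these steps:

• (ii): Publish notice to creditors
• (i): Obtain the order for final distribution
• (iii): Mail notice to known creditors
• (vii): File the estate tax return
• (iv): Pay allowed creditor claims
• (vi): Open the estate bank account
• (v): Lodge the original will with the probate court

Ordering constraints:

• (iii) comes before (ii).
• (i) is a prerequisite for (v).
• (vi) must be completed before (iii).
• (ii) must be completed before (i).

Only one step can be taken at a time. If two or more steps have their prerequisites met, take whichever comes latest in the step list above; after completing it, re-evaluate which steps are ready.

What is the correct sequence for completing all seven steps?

(vi), (iv), (vii), (iii), (ii), (i), (v)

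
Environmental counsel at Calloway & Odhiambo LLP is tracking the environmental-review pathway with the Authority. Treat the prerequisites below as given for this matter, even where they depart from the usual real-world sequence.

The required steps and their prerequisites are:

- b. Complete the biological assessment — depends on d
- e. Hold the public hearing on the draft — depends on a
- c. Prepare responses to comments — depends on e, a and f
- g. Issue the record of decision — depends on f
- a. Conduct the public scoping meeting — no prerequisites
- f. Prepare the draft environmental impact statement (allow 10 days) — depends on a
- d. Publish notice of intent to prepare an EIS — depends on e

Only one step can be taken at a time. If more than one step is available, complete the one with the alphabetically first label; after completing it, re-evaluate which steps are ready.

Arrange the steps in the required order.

Only a has no prerequisites, so it is first.
Ready: e and f. e has the earlier label → e.
d and f are both available; d has the earlier label → d.
Ready: b and f. b has the earlier label → b.
f is the only step now ready → f.
Ready: c and g. c has the earlier label → c.
g is the only step now ready → g.

a e d b f c g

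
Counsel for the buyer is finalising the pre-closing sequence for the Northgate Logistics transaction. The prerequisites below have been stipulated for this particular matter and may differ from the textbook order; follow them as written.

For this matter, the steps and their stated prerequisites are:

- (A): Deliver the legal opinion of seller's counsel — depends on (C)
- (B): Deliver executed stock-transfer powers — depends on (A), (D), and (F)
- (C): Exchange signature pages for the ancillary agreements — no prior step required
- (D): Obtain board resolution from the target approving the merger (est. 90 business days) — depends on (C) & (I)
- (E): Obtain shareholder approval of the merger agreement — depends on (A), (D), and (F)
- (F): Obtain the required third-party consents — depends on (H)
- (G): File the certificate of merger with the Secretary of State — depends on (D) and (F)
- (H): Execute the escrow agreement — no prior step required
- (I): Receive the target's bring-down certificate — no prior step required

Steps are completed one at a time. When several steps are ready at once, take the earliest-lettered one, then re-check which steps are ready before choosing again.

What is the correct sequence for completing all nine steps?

(C), (H) and (I) have no prerequisites; (C) has the earlier label, so (C) is first.
(A) now also ready, so the ready set is {(A), (H), (I)}; (A) has the earlier label → (A).
Now (H) and (I) have their prerequisites met. (H) has the earlier label, so (H) next.
(F) now also ready, so the ready set is {(F), (I)}; (F) has the earlier label → (F).
(I) is the only step now ready → (I).
(D) needed (C) and (I), now all done → (D).
(B), (E) and (G) are all available; (B) has the earlier label → (B).
Ready: (E) and (G). (E) has the earlier label → (E).
(G) needed (D) and (F), now all done → (G).

(C), (A), (H), (F), (I), (D), (B), (E), (G)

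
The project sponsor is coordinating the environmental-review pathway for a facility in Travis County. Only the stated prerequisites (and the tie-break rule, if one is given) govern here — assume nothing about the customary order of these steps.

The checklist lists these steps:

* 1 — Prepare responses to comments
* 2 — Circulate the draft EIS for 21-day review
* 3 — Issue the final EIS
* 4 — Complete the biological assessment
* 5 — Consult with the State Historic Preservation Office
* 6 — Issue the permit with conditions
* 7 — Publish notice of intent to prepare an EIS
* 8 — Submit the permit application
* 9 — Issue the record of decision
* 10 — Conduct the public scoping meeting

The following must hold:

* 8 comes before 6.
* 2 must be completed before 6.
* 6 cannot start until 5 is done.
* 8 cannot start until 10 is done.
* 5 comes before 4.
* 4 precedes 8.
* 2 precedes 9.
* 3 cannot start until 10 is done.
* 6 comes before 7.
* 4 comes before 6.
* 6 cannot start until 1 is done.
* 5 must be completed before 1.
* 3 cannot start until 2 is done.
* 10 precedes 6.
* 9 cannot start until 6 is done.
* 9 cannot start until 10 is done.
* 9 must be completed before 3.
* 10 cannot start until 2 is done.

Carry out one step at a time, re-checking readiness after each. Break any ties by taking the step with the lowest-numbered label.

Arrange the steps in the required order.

2, 5, 1, 4, 10, 8, 6, 7, 9, 3

Nothing is required for 2 and 5. 2 has the earlier label → 2 first.
10 now also ready, so the ready set is {5, 10}; 5 has the earlier label → 5.
1 and 4 now also ready, so the ready set is {1, 4, 10}; 1 has the earlier label → 1.
Ready: 4 and 10. 4 has the earlier label → 4.
10 needed 2, now all done → 10.
8 is the only step now ready → 8.
Next only 6 has its prerequisites met → 6.
7 and 9 are both available; 7 has the earlier label → 7.
That leaves 9 as the only ready step → 9.
3 is the only step now ready → 3.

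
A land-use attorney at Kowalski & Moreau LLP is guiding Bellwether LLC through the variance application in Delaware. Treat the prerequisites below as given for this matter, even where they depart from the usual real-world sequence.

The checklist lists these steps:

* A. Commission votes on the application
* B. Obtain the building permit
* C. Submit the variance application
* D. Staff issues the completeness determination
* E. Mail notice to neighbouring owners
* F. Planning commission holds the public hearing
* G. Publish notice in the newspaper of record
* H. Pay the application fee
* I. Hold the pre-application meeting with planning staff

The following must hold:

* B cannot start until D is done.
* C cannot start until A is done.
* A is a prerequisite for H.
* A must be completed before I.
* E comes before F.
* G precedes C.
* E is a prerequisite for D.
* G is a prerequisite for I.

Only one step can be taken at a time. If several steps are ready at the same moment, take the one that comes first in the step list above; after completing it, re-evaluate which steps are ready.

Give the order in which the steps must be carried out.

A E D B F G C H I

Nothing is required for A, E and G. A is listed earlier → A first.
H now also ready, so the ready set is {E, G, H}; E is listed earlier → E.
D, F, G and H are all available; D is listed earlier → D.
Now B, F, G and H have their prerequisites met. B is listed earlier, so B next.
Ready: F, G and H. F is listed earlier → F.
G and H are both available; G is listed earlier → G.
C, H and I are all available; C is listed earlier → C.
H and I are both available; H is listed earlier → H.
I needed A and G, now all done → I.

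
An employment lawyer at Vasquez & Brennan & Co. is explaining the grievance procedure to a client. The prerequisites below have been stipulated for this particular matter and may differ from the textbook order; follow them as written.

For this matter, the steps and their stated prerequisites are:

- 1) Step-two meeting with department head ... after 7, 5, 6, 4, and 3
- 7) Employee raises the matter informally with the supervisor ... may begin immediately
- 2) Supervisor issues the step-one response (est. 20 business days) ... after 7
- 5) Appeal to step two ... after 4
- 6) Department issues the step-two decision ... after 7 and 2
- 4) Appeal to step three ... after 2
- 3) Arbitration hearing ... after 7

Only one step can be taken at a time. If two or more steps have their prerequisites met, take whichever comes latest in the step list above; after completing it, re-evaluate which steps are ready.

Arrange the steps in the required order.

7, 3, 2, 4, 6, 5, 1

7 is the only step with nothing outstanding, so it goes first.
Now 3 and 2 have their prerequisites met. 3 is listed later, so 3 next.
That leaves 2 as the only ready step → 2.
4 and 6 are both available; 4 is listed later → 4.
6 and 5 are both available; 6 is listed later → 6.
5 needed 4, now all done → 5.
Next only 1 has its prerequisites met → 1.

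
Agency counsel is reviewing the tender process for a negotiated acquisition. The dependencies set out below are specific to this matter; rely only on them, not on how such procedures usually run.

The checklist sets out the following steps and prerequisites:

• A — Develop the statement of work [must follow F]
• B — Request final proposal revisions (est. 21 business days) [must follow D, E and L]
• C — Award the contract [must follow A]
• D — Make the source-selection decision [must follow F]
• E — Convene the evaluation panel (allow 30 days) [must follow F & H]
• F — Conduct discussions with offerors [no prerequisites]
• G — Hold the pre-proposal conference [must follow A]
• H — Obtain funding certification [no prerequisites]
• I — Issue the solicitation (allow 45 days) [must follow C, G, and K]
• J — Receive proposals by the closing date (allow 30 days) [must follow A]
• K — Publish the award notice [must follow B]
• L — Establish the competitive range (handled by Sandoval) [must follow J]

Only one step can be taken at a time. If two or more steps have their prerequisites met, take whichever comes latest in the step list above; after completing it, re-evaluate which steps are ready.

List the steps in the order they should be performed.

H, F, E, D, A, J, L, G, C, B, K, I

Nothing is required for H and F. H is listed later → H first.
Next only F has its prerequisites met → F.
Now E, D and A have their prerequisites met. E is listed later, so E next.
D and A are both available; D is listed later → D.
A needed F, now all done → A.
Ready: J, G and C. J is listed later → J.
Now L, G and C have their prerequisites met. L is listed later, so L next.
Ready: G, C and B. G is listed later → G.
Now C and B have their prerequisites met. C is listed later, so C next.
B needed L, E and D, now all done → B.
K needed B, now all done → K.
I is the only step now ready → I.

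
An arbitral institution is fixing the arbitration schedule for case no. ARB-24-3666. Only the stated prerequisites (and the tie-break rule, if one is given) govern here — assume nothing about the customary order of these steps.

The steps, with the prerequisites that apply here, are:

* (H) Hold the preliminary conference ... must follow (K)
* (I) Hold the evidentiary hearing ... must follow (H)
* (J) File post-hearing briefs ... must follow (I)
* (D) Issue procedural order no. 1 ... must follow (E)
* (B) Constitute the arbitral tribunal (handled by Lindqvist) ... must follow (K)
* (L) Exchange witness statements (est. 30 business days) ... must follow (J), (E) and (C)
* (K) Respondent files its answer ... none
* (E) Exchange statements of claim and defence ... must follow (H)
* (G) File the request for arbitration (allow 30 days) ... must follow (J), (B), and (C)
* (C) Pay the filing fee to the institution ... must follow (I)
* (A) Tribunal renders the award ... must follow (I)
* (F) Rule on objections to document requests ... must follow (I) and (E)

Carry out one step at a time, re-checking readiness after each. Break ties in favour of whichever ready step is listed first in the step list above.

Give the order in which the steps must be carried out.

(K) → (H) → (I) → (J) → (B) → (E) → (D) → (C) → (L) → (G) → (A) → (F)

(K) has no prerequisites → (K) first.
Now (H) and (B) have their prerequisites met. (H) is listed earlier, so (H) next.
(I) and (E) now also ready, so the ready set is {(I), (B), (E)}; (I) is listed earlier → (I).
(J), (C) and (A) now also ready, so the ready set is {(J), (B), (E), (C), (A)}; (J) is listed earlier → (J).
Ready: (B), (E), (C) and (A). (B) is listed earlier → (B).
(E), (C) and (A) are all available; (E) is listed earlier → (E).
Now (D), (C), (A) and (F) have their prerequisites met. (D) is listed earlier, so (D) next.
Ready: (C), (A) and (F). (C) is listed earlier → (C).
(L), (G), (A) and (F) are all available; (L) is listed earlier → (L).
Ready: (G), (A) and (F). (G) is listed earlier → (G).
Ready: (A) and (F). (A) is listed earlier → (A).
(F) needed (I) and (E), now all done → (F).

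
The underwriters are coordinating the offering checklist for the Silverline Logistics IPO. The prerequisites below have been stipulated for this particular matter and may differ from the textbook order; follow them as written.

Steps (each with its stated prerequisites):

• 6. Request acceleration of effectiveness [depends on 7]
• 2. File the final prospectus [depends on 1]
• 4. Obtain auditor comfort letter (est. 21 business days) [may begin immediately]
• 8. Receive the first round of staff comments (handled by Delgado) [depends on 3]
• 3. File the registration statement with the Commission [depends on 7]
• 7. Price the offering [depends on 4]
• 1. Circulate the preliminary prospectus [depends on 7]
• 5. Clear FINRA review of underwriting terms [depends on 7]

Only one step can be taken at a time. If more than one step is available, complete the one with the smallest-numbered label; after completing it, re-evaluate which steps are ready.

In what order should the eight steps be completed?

4, 7, 1, 2, 3, 5, 6, 8

4 is the only step with nothing outstanding, so it goes first.
7 is the only step now ready → 7.
Ready: 1, 3, 5 and 6. 1 has the earlier label → 1.
2, 3, 5 and 6 are all available; 2 has the earlier label → 2.
Ready: 3, 5 and 6. 3 has the earlier label → 3.
8 now also ready, so the ready set is {5, 6, 8}; 5 has the earlier label → 5.
6 and 8 are both available; 6 has the earlier label → 6.
Next only 8 has its prerequisites met → 8.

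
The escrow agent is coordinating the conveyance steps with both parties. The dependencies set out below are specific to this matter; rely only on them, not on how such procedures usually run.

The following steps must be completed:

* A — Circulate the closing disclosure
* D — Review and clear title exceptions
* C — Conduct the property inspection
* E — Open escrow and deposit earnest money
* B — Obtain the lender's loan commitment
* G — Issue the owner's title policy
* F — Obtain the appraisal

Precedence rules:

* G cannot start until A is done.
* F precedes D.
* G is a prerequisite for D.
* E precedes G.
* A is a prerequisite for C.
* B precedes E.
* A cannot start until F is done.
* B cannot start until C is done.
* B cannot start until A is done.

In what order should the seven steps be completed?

F A C B E G D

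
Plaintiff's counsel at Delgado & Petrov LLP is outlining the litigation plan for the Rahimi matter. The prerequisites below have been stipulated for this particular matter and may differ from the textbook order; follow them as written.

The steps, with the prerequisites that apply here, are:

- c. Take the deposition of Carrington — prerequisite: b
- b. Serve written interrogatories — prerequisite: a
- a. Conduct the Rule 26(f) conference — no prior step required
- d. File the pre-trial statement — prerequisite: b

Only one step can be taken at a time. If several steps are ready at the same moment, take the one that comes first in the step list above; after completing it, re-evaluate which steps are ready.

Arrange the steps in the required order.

a is the only step with nothing outstanding, so it goes first.
b needed a, now all done → b.
c and d are both available; c is listed earlier → c.
d needed b, now all done → d.

a, b, c, d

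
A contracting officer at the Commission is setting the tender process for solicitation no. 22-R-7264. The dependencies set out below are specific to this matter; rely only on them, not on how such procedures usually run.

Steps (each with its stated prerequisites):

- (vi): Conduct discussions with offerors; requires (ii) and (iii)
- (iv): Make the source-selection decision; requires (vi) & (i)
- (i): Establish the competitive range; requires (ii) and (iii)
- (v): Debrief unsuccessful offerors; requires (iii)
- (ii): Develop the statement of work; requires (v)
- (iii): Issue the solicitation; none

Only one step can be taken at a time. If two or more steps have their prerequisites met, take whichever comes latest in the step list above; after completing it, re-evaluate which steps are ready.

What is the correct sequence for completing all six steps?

(iii), (v), (ii), (i), (vi), (iv)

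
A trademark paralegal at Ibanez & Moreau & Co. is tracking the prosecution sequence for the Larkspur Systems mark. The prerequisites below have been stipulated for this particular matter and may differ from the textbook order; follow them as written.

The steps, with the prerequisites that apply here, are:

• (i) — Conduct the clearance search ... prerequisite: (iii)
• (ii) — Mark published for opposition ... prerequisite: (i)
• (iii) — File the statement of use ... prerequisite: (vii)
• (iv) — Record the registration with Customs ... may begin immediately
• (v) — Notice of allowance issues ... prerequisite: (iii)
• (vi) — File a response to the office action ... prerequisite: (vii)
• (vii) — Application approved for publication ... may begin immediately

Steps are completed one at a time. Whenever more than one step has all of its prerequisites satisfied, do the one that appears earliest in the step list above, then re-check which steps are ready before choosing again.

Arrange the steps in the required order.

Nothing is required for (iv) and (vii). (iv) is listed earlier → (iv) first.
Next only (vii) has its prerequisites met → (vii).
Ready: (iii) and (vi). (iii) is listed earlier → (iii).
(i) and (v) now also ready, so the ready set is {(i), (v), (vi)}; (i) is listed earlier → (i).
Ready: (ii), (v) and (vi). (ii) is listed earlier → (ii).
Ready: (v) and (vi). (v) is listed earlier → (v).
(vi) needed (vii), now all done → (vi).

(iv) (vii) (iii) (i) (ii) (v) (vi)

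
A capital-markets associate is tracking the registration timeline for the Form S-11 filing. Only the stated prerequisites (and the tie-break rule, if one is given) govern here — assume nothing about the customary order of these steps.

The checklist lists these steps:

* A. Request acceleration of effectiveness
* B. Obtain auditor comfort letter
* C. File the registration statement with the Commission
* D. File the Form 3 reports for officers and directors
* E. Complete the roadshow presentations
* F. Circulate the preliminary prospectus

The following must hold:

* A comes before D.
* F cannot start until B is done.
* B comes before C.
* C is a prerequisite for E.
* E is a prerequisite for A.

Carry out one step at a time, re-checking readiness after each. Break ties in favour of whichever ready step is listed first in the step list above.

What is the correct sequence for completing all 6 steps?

B, C, E, A, D, F

B is the only step with nothing outstanding, so it goes first.
Ready: C and F. C is listed earlier → C.
E and F are both available; E is listed earlier → E.
Now A and F have their prerequisites met. A is listed earlier, so A next.
D now also ready, so the ready set is {D, F}; D is listed earlier → D.
That leaves F as the only ready step → F.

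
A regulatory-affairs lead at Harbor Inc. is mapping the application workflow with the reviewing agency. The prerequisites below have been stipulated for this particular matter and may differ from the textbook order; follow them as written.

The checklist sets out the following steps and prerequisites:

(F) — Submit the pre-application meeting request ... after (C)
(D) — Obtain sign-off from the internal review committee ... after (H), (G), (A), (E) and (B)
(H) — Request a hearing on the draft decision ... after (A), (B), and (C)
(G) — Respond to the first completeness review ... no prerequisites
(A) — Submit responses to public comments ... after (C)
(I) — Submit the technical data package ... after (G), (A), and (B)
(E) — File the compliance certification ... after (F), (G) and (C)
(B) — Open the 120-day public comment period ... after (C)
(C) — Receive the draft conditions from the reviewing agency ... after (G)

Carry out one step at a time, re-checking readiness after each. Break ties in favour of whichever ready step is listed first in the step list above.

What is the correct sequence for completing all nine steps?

(G), (C), (F), (A), (E), (B), (H), (D), (I)

(G) is the only step with nothing outstanding, so it goes first.
(C) needed (G), now all done → (C).
Now (F), (A) and (B) have their prerequisites met. (F) is listed earlier, so (F) next.
(E) now also ready, so the ready set is {(A), (E), (B)}; (A) is listed earlier → (A).
Ready: (E) and (B). (E) is listed earlier → (E).
(B) needed (C), now all done → (B).
Ready: (H) and (I). (H) is listed earlier → (H).
Ready: (D) and (I). (D) is listed earlier → (D).
Next only (I) has its prerequisites met → (I).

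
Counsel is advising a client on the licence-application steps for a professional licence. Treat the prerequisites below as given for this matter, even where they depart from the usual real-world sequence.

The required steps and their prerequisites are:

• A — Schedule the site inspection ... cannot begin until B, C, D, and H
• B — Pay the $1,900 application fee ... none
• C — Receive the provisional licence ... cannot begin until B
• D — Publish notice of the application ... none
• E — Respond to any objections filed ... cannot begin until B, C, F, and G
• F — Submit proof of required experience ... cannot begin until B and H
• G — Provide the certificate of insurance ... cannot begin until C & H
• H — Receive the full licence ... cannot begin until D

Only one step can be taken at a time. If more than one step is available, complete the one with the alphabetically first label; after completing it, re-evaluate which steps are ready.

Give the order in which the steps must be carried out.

B C D H A F G E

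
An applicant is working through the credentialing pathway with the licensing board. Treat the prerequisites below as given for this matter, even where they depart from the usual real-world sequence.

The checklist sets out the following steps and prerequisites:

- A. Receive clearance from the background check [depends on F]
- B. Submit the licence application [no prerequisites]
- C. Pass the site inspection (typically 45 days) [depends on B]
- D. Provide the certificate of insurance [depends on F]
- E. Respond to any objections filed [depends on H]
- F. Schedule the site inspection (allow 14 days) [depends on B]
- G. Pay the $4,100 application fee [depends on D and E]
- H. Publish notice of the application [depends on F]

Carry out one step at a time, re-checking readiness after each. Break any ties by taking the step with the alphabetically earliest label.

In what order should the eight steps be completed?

B is the only step with nothing outstanding, so it goes first.
Now C and F have their prerequisites met. C has the earlier label, so C next.
F needed B, now all done → F.
A, D and H are all available; A has the earlier label → A.
Now D and H have their prerequisites met. D has the earlier label, so D next.
That leaves H as the only ready step → H.
E is the only step now ready → E.
Next only G has its prerequisites met → G.

B, C, F, A, D, H, E, G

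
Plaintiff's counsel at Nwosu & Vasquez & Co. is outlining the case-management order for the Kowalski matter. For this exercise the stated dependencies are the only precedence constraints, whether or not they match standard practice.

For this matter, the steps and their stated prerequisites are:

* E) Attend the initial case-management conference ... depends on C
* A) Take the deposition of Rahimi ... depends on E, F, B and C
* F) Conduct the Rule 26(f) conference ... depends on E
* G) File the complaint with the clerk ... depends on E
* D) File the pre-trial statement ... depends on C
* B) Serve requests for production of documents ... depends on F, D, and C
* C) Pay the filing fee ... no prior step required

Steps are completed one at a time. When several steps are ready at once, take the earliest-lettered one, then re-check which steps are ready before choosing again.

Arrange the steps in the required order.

C → D → E → F → B → A → G

Only C has no prerequisites, so it is first.
Ready: D and E. D has the earlier label → D.
E is the only step now ready → E.
Ready: F and G. F has the earlier label → F.
B now also ready, so the ready set is {B, G}; B has the earlier label → B.
A now also ready, so the ready set is {A, G}; A has the earlier label → A.
G is the only step now ready → G.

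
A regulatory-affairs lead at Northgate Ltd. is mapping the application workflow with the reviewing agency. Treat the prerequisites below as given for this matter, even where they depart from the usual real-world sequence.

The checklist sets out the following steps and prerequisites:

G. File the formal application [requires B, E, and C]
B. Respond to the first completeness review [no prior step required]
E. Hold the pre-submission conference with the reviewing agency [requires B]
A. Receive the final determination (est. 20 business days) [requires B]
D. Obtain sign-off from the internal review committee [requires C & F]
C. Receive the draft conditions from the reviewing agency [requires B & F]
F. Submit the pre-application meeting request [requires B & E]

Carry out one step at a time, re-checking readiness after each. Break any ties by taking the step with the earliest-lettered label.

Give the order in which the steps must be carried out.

B A E F C D G

B has no prerequisites → B first.
Now A and E have their prerequisites met. A has the earlier label, so A next.
Next only E has its prerequisites met → E.
Next only F has its prerequisites met → F.
C is the only step now ready → C.
D and G are both available; D has the earlier label → D.
G is the only step now ready → G.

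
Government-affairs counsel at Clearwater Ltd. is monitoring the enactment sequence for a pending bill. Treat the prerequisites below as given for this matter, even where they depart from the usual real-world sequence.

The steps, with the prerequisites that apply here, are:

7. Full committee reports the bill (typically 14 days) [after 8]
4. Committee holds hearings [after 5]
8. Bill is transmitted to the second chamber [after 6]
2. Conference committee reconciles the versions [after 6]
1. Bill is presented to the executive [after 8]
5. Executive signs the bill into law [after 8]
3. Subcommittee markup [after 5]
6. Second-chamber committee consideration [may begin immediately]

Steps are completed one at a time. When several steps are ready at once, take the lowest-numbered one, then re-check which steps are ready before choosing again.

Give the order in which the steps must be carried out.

Only 6 has no prerequisites, so it is first.
Ready: 2 and 8. 2 has the earlier label → 2.
8 needed 6, now all done → 8.
Ready: 1, 5 and 7. 1 has the earlier label → 1.
5 and 7 are both available; 5 has the earlier label → 5.
3 and 4 now also ready, so the ready set is {3, 4, 7}; 3 has the earlier label → 3.
Ready: 4 and 7. 4 has the earlier label → 4.
7 needed 8, now all done → 7.

6 2 8 1 5 3 4 7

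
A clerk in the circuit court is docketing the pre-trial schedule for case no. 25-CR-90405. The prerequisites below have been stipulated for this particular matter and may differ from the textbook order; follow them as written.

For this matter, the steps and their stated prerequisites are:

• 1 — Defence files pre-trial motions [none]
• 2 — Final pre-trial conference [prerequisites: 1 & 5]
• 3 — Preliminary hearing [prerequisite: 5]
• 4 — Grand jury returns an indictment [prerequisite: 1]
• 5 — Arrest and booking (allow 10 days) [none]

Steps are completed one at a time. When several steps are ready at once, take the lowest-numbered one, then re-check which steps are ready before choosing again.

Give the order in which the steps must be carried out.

1, 4, 5, 2, 3

Nothing is required for 1 and 5. 1 has the earlier label → 1 first.
4 now also ready, so the ready set is {4, 5}; 4 has the earlier label → 4.
5 is the only step now ready → 5.
Now 2 and 3 have their prerequisites met. 2 has the earlier label, so 2 next.
3 needed 5, now all done → 3.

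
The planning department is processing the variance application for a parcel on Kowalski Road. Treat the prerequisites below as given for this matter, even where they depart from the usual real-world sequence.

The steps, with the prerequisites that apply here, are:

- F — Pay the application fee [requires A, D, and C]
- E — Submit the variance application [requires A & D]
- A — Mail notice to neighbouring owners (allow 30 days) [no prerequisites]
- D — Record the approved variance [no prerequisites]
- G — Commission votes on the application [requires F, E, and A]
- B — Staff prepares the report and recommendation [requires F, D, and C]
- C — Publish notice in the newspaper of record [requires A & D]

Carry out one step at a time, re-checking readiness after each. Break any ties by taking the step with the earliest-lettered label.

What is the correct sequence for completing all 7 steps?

A, D, C, E, F, B, G

Nothing is required for A and D. A has the earlier label → A first.
Next only D has its prerequisites met → D.
Now C and E have their prerequisites met. C has the earlier label, so C next.
F now also ready, so the ready set is {E, F}; E has the earlier label → E.
F needed A, C and D, now all done → F.
Now B and G have their prerequisites met. B has the earlier label, so B next.
Next only G has its prerequisites met → G.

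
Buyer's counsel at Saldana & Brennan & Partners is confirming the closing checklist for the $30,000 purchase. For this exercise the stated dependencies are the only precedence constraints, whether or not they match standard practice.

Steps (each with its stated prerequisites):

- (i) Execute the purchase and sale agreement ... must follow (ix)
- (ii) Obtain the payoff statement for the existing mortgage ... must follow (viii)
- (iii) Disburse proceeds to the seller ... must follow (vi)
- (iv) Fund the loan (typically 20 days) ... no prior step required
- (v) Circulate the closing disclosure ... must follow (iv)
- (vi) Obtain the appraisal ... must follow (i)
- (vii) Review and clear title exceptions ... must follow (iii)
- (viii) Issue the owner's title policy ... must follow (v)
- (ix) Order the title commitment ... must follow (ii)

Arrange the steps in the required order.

(iv) is the only step with nothing outstanding, so it goes first.
That leaves (v) as the only ready step → (v).
Next only (viii) has its prerequisites met → (viii).
(ii) needed (viii), now all done → (ii).
(ix) needed (ii), now all done → (ix).
(i) is the only step now ready → (i).
(vi) needed (i), now all done → (vi).
That leaves (iii) as the only ready step → (iii).
(vii) is the only step now ready → (vii).

(iv), (v), (viii), (ii), (ix), (i), (vi), (iii), (vii)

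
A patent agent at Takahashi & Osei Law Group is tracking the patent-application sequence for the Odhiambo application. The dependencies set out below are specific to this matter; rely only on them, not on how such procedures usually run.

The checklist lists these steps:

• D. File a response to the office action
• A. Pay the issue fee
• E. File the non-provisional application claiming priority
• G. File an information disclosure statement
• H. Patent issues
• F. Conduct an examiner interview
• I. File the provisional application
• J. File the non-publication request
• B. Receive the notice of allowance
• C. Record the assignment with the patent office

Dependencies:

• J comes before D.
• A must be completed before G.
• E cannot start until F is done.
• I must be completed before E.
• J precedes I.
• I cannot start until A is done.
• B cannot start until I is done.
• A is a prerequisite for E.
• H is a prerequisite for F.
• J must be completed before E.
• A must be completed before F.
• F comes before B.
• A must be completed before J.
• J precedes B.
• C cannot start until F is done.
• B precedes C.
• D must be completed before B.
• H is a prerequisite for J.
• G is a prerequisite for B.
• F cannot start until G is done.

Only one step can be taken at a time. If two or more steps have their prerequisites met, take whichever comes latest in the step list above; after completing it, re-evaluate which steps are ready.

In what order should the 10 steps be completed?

Nothing is required for H and A. H is listed later → H first.
Next only A has its prerequisites met → A.
Now J and G have their prerequisites met. J is listed later, so J next.
I and D now also ready, so the ready set is {I, G, D}; I is listed later → I.
Now G and D have their prerequisites met. G is listed later, so G next.
Ready: F and D. F is listed later → F.
E now also ready, so the ready set is {E, D}; E is listed later → E.
D is the only step now ready → D.
B needed J, I, F, G and D, now all done → B.
C is the only step now ready → C.

H, A, J, I, G, F, E, D, B, C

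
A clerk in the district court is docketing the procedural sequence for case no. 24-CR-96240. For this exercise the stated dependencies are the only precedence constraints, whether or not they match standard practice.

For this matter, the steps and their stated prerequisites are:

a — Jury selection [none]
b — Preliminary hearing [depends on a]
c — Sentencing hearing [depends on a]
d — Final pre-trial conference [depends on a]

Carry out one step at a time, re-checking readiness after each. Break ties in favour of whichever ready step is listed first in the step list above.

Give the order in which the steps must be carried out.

Only a has no prerequisites, so it is first.
b, c and d are all available; b is listed earlier → b.
Now c and d have their prerequisites met. c is listed earlier, so c next.
d needed a, now all done → d.

a → b → c → d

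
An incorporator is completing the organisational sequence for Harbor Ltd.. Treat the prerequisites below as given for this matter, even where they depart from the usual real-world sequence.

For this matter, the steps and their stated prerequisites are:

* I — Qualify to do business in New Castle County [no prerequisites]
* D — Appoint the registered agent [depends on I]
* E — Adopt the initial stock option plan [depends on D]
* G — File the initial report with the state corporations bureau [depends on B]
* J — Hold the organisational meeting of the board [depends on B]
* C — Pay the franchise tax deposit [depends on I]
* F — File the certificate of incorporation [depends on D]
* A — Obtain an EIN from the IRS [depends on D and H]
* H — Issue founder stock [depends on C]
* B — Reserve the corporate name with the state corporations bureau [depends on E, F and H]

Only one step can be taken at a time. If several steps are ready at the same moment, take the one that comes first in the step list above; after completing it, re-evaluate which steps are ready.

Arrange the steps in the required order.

I, D, E, C, F, H, A, B, G, J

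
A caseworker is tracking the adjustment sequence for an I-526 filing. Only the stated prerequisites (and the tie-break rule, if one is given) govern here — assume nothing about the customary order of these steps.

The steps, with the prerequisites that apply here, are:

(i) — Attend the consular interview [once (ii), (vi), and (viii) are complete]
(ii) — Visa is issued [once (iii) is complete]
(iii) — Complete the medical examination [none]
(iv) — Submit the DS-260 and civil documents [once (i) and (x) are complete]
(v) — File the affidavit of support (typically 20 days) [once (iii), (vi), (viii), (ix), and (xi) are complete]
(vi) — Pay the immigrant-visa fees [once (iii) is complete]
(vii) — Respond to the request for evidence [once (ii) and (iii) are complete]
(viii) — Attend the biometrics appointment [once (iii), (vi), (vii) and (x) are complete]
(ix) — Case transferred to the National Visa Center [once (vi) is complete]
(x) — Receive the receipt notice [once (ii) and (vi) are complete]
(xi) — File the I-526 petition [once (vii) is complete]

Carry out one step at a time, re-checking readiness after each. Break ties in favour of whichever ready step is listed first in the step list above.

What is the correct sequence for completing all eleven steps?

(iii) is the only step with nothing outstanding, so it goes first.
Ready: (ii) and (vi). (ii) is listed earlier → (ii).
(vii) now also ready, so the ready set is {(vi), (vii)}; (vi) is listed earlier → (vi).
(ix) and (x) now also ready, so the ready set is {(vii), (ix), (x)}; (vii) is listed earlier → (vii).
(xi) now also ready, so the ready set is {(ix), (x), (xi)}; (ix) is listed earlier → (ix).
Now (x) and (xi) have their prerequisites met. (x) is listed earlier, so (x) next.
(viii) now also ready, so the ready set is {(viii), (xi)}; (viii) is listed earlier → (viii).
Ready: (i) and (xi). (i) is listed earlier → (i).
(iv) now also ready, so the ready set is {(iv), (xi)}; (iv) is listed earlier → (iv).
Next only (xi) has its prerequisites met → (xi).
That leaves (v) as the only ready step → (v).

(iii) → (ii) → (vi) → (vii) → (ix) → (x) → (viii) → (i) → (iv) → (xi) → (v)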